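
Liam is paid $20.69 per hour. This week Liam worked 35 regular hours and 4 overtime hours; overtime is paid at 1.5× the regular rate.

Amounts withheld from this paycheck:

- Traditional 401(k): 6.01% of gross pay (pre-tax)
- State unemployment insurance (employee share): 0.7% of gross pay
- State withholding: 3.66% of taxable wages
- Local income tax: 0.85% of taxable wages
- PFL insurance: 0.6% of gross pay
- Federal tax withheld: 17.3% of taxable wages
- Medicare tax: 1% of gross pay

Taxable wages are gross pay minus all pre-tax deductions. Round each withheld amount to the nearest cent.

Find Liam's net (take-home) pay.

Regular pay: 35 × $20.69 = $724.15
Overtime pay: 4 × $20.69 × 1.5 = $124.14
Gross pay = $724.15 + $124.14 = $848.29
Traditional 401(k): $848.29 × 0.0601 = $50.98
Taxable wages = $848.29 − $50.98 = $797.31
Federal tax withheld: $797.31 × 0.173 = $137.93
Local income tax: $797.31 × 0.0085 = $6.78
State withholding: $797.31 × 0.0366 = $29.18
State unemployment insurance (employee share): $848.29 × 0.007 = $5.94
PFL insurance: $848.29 × 0.006 = $5.09
Medicare tax: $848.29 × 0.01 = $8.48
Total deductions = $50.98 + $137.93 + $6.78 + $29.18 + $5.94 + $5.09 + $8.48 = $244.38
Net pay = $848.29 − $244.38 = $603.91

$603.91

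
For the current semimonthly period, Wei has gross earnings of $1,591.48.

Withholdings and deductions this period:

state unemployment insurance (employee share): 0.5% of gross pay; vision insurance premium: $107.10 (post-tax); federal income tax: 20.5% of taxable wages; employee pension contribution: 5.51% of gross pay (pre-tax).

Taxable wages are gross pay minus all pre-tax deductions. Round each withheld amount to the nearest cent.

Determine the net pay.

$1,080.45

Employee pension contribution: $1,591.48 × 0.0551 = $87.69
Taxable wages = $1,591.48 − $87.69 = $1,503.79
Federal income tax: $1,503.79 × 0.205 = $308.28
State unemployment insurance (employee share): $1,591.48 × 0.005 = $7.96
Vision insurance premium: $107.10
Total deductions = $87.69 + $308.28 + $7.96 + $107.10 = $511.03
Net pay = $1,591.48 − $511.03 = $1,080.45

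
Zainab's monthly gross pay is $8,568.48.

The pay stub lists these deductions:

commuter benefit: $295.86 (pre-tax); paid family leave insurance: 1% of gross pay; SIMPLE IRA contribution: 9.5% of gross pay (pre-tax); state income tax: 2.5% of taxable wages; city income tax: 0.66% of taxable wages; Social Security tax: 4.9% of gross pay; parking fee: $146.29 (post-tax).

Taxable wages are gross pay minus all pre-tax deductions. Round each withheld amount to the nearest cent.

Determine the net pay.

$6,571.08

Commuter benefit: $295.86
SIMPLE IRA contribution: $8,568.48 × 0.095 = $814.01
Pre-tax total = $295.86 + $814.01 = $1,109.87
Taxable wages = $8,568.48 − $1,109.87 = $7,458.61
City income tax: $7,458.61 × 0.0066 = $49.23
State income tax: $7,458.61 × 0.025 = $186.47
Social Security tax: $8,568.48 × 0.049 = $419.86
Paid family leave insurance: $8,568.48 × 0.01 = $85.68
Parking fee: $146.29
Total deductions = $295.86 + $814.01 + $49.23 + $186.47 + $419.86 + $85.68 + $146.29 = $1,997.40
Net pay = $8,568.48 − $1,997.40 = $6,571.08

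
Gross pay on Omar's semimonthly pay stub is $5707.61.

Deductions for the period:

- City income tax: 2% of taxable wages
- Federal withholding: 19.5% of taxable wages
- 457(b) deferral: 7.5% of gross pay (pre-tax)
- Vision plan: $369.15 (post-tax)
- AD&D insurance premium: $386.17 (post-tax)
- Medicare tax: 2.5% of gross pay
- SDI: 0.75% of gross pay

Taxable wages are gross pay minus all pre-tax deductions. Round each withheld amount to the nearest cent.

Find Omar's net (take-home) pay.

$3203.62

457(b) deferral: $5707.61 × 0.075 = $428.07
Taxable wages = $5707.61 − $428.07 = $5279.54
City income tax: $5279.54 × 0.02 = $105.59
Federal withholding: $5279.54 × 0.195 = $1029.51
Medicare tax: $5707.61 × 0.025 = $142.69
SDI: $5707.61 × 0.0075 = $42.81
Vision plan: $369.15
AD&D insurance premium: $386.17
Total deductions = $428.07 + $105.59 + $1029.51 + $142.69 + $42.81 + $369.15 + $386.17 = $2503.99
Net pay = $5707.61 − $2503.99 = $3203.62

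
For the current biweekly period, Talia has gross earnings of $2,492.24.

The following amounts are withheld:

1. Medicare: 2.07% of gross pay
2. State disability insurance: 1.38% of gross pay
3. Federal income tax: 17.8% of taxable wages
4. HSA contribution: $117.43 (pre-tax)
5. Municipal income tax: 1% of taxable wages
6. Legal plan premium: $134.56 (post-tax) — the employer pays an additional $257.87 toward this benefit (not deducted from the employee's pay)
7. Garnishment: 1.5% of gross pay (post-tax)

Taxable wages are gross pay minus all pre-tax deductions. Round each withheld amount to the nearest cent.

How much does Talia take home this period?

$1,670.42

HSA contribution: $117.43
Taxable wages = $2,492.24 − $117.43 = $2,374.81
Municipal income tax: $2,374.81 × 0.01 = $23.75
Federal income tax: $2,374.81 × 0.178 = $422.72
Medicare: $2,492.24 × 0.0207 = $51.59
State disability insurance: $2,492.24 × 0.0138 = $34.39
Garnishment: $2,492.24 × 0.015 = $37.38
Legal plan premium: $134.56
(Employer's $257.87 toward legal plan premium is not withheld from the employee.)
Total deductions = $117.43 + $23.75 + $422.72 + $51.59 + $34.39 + $37.38 + $134.56 = $821.82
Net pay = $2,492.24 − $821.82 = $1,670.42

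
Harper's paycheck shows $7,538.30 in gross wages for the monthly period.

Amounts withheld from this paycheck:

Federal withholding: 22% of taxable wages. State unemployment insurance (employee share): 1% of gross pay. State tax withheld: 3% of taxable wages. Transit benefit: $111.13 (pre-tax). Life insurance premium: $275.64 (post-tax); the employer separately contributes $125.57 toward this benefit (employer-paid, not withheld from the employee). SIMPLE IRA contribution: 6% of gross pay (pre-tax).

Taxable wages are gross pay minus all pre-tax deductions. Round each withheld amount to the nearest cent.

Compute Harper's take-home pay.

Transit benefit: $111.13
SIMPLE IRA contribution: $7,538.30 × 0.06 = $452.30
Pre-tax total = $111.13 + $452.30 = $563.43
Taxable wages = $7,538.30 − $563.43 = $6,974.87
Federal withholding: $6,974.87 × 0.22 = $1,534.47
State tax withheld: $6,974.87 × 0.03 = $209.25
State unemployment insurance (employee share): $7,538.30 × 0.01 = $75.38
Life insurance premium: $275.64
(Employer's $125.57 toward life insurance premium is not withheld from the employee.)
Total deductions = $111.13 + $452.30 + $1,534.47 + $209.25 + $75.38 + $275.64 = $2,658.17
Net pay = $7,538.30 − $2,658.17 = $4,880.13

$4,880.13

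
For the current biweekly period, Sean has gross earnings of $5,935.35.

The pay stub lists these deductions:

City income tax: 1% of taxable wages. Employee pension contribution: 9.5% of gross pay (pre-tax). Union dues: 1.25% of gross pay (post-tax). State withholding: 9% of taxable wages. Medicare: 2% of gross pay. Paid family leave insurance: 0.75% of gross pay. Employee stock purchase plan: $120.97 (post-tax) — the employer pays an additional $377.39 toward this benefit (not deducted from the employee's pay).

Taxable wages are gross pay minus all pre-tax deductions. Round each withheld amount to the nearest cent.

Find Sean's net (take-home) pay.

Employee pension contribution: $5,935.35 × 0.095 = $563.86
Taxable wages = $5,935.35 − $563.86 = $5,371.49
City income tax: $5,371.49 × 0.01 = $53.71
State withholding: $5,371.49 × 0.09 = $483.43
Medicare: $5,935.35 × 0.02 = $118.71
Paid family leave insurance: $5,935.35 × 0.0075 = $44.52
Union dues: $5,935.35 × 0.0125 = $74.19
Employee stock purchase plan: $120.97
(Employer's $377.39 toward employee stock purchase plan is not withheld from the employee.)
Total deductions = $563.86 + $53.71 + $483.43 + $118.71 + $44.52 + $74.19 + $120.97 = $1,459.39
Net pay = $5,935.35 − $1,459.39 = $4,475.96

$4,475.96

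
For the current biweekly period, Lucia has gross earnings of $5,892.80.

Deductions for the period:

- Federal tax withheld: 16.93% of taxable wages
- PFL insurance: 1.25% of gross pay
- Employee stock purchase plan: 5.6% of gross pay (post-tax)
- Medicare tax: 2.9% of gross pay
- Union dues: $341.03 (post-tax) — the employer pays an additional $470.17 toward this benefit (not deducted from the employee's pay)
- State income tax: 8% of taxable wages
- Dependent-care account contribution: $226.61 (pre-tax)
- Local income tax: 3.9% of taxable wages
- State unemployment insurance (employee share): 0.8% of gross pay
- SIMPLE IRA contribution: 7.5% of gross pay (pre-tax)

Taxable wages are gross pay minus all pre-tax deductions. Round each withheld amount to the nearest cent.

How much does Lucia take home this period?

Dependent-care account contribution: $226.61
SIMPLE IRA contribution: $5,892.80 × 0.075 = $441.96
Pre-tax total = $226.61 + $441.96 = $668.57
Taxable wages = $5,892.80 − $668.57 = $5,224.23
Federal tax withheld: $5,224.23 × 0.1693 = $884.46
Local income tax: $5,224.23 × 0.039 = $203.74
State income tax: $5,224.23 × 0.08 = $417.94
State unemployment insurance (employee share): $5,892.80 × 0.008 = $47.14
Medicare tax: $5,892.80 × 0.029 = $170.89
PFL insurance: $5,892.80 × 0.0125 = $73.66
Union dues: $341.03
Employee stock purchase plan: $5,892.80 × 0.056 = $330.00
(Employer's $470.17 toward union dues is not withheld from the employee.)
Total deductions = $226.61 + $441.96 + $884.46 + $203.74 + $417.94 + $47.14 + $170.89 + $73.66 + $341.03 + $330.00 = $3,137.43
Net pay = $5,892.80 − $3,137.43 = $2,755.37

$2,755.37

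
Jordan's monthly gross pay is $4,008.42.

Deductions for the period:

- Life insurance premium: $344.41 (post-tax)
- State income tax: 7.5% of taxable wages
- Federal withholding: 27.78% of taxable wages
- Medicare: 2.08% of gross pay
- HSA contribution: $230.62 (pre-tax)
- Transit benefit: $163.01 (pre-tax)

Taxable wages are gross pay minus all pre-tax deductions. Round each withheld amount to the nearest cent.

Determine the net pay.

$1,911.70

HSA contribution: $230.62
Transit benefit: $163.01
Pre-tax total = $230.62 + $163.01 = $393.63
Taxable wages = $4,008.42 − $393.63 = $3,614.79
State income tax: $3,614.79 × 0.075 = $271.11
Federal withholding: $3,614.79 × 0.2778 = $1,004.19
Medicare: $4,008.42 × 0.0208 = $83.38
Life insurance premium: $344.41
Total deductions = $230.62 + $163.01 + $271.11 + $1,004.19 + $83.38 + $344.41 = $2,096.72
Net pay = $4,008.42 − $2,096.72 = $1,911.70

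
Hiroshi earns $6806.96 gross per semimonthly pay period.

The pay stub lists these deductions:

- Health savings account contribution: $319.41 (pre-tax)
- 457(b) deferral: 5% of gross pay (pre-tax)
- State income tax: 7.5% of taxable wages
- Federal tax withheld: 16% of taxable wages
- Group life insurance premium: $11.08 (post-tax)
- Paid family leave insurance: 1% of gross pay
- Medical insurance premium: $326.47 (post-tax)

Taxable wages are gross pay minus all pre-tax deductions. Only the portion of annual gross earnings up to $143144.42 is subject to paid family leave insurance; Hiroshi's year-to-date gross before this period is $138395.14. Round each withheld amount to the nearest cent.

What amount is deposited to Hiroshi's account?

$4317.57

457(b) deferral: $6806.96 × 0.05 = $340.35
Health savings account contribution: $319.41
Pre-tax total = $340.35 + $319.41 = $659.76
Taxable wages = $6806.96 − $659.76 = $6147.20
Federal tax withheld: $6147.20 × 0.16 = $983.55
State income tax: $6147.20 × 0.075 = $461.04
Paid family leave insurance: only $143144.42 − $138395.14 = $4749.28 of this check is subject → $4749.28 × 0.01 = $47.49
Medical insurance premium: $326.47
Group life insurance premium: $11.08
Total deductions = $340.35 + $319.41 + $983.55 + $461.04 + $47.49 + $326.47 + $11.08 = $2489.39
Net pay = $6806.96 − $2489.39 = $4317.57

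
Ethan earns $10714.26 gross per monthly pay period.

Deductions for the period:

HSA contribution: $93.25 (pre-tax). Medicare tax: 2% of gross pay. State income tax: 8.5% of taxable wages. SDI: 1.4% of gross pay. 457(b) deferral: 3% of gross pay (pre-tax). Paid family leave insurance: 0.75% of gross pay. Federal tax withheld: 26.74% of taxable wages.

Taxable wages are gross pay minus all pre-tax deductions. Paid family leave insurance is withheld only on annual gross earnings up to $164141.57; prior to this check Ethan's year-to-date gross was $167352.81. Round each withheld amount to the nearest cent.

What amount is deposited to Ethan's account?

$6305.72

457(b) deferral: $10714.26 × 0.03 = $321.43
HSA contribution: $93.25
Pre-tax total = $321.43 + $93.25 = $414.68
Taxable wages = $10714.26 − $414.68 = $10299.58
State income tax: $10299.58 × 0.085 = $875.46
Federal tax withheld: $10299.58 × 0.2674 = $2754.11
Paid family leave insurance: annual cap $164141.57 already reached (YTD $167352.81), so $0.00
SDI: $10714.26 × 0.014 = $150.00
Medicare tax: $10714.26 × 0.02 = $214.29
Total deductions = $321.43 + $93.25 + $875.46 + $2754.11 + $0.00 + $150.00 + $214.29 = $4408.54
Net pay = $10714.26 − $4408.54 = $6305.72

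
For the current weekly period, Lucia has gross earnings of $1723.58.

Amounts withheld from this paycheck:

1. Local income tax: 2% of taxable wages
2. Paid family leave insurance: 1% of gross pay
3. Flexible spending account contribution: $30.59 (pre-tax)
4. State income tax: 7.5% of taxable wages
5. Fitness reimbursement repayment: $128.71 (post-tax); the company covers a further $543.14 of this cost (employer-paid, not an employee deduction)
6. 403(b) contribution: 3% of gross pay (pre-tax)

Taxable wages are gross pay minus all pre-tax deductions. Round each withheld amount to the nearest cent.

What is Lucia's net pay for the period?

$1339.40

Flexible spending account contribution: $30.59
403(b) contribution: $1723.58 × 0.03 = $51.71
Pre-tax total = $30.59 + $51.71 = $82.30
Taxable wages = $1723.58 − $82.30 = $1641.28
State income tax: $1641.28 × 0.075 = $123.10
Local income tax: $1641.28 × 0.02 = $32.83
Paid family leave insurance: $1723.58 × 0.01 = $17.24
Fitness reimbursement repayment: $128.71
(Employer's $543.14 toward fitness reimbursement repayment is not withheld from the employee.)
Total deductions = $30.59 + $51.71 + $123.10 + $32.83 + $17.24 + $128.71 = $384.18
Net pay = $1723.58 − $384.18 = $1339.40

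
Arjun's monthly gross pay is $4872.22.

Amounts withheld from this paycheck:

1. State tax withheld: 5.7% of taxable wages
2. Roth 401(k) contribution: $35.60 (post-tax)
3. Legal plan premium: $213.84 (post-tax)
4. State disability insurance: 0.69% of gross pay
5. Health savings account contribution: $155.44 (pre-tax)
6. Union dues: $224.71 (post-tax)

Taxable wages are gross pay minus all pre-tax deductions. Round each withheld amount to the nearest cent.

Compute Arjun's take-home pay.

Health savings account contribution: $155.44
Taxable wages = $4872.22 − $155.44 = $4716.78
State tax withheld: $4716.78 × 0.057 = $268.86
State disability insurance: $4872.22 × 0.0069 = $33.62
Legal plan premium: $213.84
Union dues: $224.71
Roth 401(k) contribution: $35.60
Total deductions = $155.44 + $268.86 + $33.62 + $213.84 + $224.71 + $35.60 = $932.07
Net pay = $4872.22 − $932.07 = $3940.15

$3940.15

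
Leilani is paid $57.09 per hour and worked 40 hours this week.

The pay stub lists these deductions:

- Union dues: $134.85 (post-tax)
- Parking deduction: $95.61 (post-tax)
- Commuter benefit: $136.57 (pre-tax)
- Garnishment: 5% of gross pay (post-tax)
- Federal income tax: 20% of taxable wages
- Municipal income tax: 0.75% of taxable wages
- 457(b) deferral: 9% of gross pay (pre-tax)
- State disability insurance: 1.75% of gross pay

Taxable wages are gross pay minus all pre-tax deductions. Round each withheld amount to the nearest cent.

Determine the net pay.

$1,154.05

Gross pay: 40 × $57.09 = $2,283.60
Commuter benefit: $136.57
457(b) deferral: $2,283.60 × 0.09 = $205.52
Pre-tax total = $136.57 + $205.52 = $342.09
Taxable wages = $2,283.60 − $342.09 = $1,941.51
Municipal income tax: $1,941.51 × 0.0075 = $14.56
Federal income tax: $1,941.51 × 0.2 = $388.30
State disability insurance: $2,283.60 × 0.0175 = $39.96
Parking deduction: $95.61
Union dues: $134.85
Garnishment: $2,283.60 × 0.05 = $114.18
Total deductions = $136.57 + $205.52 + $14.56 + $388.30 + $39.96 + $95.61 + $134.85 + $114.18 = $1,129.55
Net pay = $2,283.60 − $1,129.55 = $1,154.05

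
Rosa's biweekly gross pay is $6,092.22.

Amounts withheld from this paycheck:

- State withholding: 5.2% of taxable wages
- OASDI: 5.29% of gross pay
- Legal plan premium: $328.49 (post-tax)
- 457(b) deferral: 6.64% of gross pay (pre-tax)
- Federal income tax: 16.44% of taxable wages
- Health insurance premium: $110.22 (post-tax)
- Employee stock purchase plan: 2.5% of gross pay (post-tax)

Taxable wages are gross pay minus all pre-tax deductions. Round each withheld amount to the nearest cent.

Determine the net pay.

$3,543.58

457(b) deferral: $6,092.22 × 0.0664 = $404.52
Taxable wages = $6,092.22 − $404.52 = $5,687.70
Federal income tax: $5,687.70 × 0.1644 = $935.06
State withholding: $5,687.70 × 0.052 = $295.76
OASDI: $6,092.22 × 0.0529 = $322.28
Health insurance premium: $110.22
Legal plan premium: $328.49
Employee stock purchase plan: $6,092.22 × 0.025 = $152.31
Total deductions = $404.52 + $935.06 + $295.76 + $322.28 + $110.22 + $328.49 + $152.31 = $2,548.64
Net pay = $6,092.22 − $2,548.64 = $3,543.58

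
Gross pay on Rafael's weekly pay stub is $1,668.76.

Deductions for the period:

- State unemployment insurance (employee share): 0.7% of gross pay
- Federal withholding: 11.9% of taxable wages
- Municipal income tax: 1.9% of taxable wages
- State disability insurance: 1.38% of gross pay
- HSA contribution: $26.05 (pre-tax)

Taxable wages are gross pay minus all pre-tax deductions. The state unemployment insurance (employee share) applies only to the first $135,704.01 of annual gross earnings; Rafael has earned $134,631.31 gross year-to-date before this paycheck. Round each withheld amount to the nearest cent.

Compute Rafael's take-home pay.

$1,385.48

HSA contribution: $26.05
Taxable wages = $1,668.76 − $26.05 = $1,642.71
Municipal income tax: $1,642.71 × 0.019 = $31.21
Federal withholding: $1,642.71 × 0.119 = $195.48
State unemployment insurance (employee share): only $135,704.01 − $134,631.31 = $1,072.70 of this check is subject → $1,072.70 × 0.007 = $7.51
State disability insurance: $1,668.76 × 0.0138 = $23.03
Total deductions = $26.05 + $31.21 + $195.48 + $7.51 + $23.03 = $283.28
Net pay = $1,668.76 − $283.28 = $1,385.48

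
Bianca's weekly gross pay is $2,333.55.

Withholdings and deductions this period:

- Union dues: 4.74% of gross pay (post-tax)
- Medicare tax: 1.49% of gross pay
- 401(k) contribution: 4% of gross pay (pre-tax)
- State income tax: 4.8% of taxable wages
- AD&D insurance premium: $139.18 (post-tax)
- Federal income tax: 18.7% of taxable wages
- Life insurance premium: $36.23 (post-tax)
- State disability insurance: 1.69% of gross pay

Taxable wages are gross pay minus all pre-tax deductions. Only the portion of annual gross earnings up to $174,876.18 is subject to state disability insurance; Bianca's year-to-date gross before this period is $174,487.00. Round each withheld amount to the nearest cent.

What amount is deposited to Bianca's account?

$1,386.39

401(k) contribution: $2,333.55 × 0.04 = $93.34
Taxable wages = $2,333.55 − $93.34 = $2,240.21
State income tax: $2,240.21 × 0.048 = $107.53
Federal income tax: $2,240.21 × 0.187 = $418.92
State disability insurance: only $174,876.18 − $174,487.00 = $389.18 of this check is subject → $389.18 × 0.0169 = $6.58
Medicare tax: $2,333.55 × 0.0149 = $34.77
Life insurance premium: $36.23
AD&D insurance premium: $139.18
Union dues: $2,333.55 × 0.0474 = $110.61
Total deductions = $93.34 + $107.53 + $418.92 + $6.58 + $34.77 + $36.23 + $139.18 + $110.61 = $947.16
Net pay = $2,333.55 − $947.16 = $1,386.39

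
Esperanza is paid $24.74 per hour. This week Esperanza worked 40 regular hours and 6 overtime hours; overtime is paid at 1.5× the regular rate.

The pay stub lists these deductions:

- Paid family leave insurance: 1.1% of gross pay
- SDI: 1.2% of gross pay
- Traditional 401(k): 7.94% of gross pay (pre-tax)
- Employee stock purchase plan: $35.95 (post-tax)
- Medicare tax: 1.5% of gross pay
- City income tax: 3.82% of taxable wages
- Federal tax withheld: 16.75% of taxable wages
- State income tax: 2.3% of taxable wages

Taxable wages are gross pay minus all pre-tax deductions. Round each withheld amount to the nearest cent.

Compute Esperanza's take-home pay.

$778.77

Regular pay: 40 × $24.74 = $989.60
Overtime pay: 6 × $24.74 × 1.5 = $222.66
Gross pay = $989.60 + $222.66 = $1,212.26
Traditional 401(k): $1,212.26 × 0.0794 = $96.25
Taxable wages = $1,212.26 − $96.25 = $1,116.01
City income tax: $1,116.01 × 0.0382 = $42.63
State income tax: $1,116.01 × 0.023 = $25.67
Federal tax withheld: $1,116.01 × 0.1675 = $186.93
Medicare tax: $1,212.26 × 0.015 = $18.18
Paid family leave insurance: $1,212.26 × 0.011 = $13.33
SDI: $1,212.26 × 0.012 = $14.55
Employee stock purchase plan: $35.95
Total deductions = $96.25 + $42.63 + $25.67 + $186.93 + $18.18 + $13.33 + $14.55 + $35.95 = $433.49
Net pay = $1,212.26 − $433.49 = $778.77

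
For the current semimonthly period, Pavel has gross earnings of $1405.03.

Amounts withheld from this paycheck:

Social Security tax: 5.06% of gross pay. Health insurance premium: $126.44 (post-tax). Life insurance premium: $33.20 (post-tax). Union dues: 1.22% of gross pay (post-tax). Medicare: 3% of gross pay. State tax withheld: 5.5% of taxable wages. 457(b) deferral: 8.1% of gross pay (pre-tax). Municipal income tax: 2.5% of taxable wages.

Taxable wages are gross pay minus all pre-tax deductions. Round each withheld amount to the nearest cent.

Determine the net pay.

457(b) deferral: $1405.03 × 0.081 = $113.81
Taxable wages = $1405.03 − $113.81 = $1291.22
State tax withheld: $1291.22 × 0.055 = $71.02
Municipal income tax: $1291.22 × 0.025 = $32.28
Social Security tax: $1405.03 × 0.0506 = $71.09
Medicare: $1405.03 × 0.03 = $42.15
Health insurance premium: $126.44
Life insurance premium: $33.20
Union dues: $1405.03 × 0.0122 = $17.14
Total deductions = $113.81 + $71.02 + $32.28 + $71.09 + $42.15 + $126.44 + $33.20 + $17.14 = $507.13
Net pay = $1405.03 − $507.13 = $897.90

$897.90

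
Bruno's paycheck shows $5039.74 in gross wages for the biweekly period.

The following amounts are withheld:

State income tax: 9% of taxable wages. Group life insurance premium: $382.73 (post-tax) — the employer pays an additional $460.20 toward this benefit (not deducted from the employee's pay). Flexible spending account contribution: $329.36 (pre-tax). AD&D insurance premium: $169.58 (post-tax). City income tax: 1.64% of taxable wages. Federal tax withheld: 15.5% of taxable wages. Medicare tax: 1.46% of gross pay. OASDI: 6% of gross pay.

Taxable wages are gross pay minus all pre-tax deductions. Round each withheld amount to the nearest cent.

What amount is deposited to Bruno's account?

$2550.82

Flexible spending account contribution: $329.36
Taxable wages = $5039.74 − $329.36 = $4710.38
Federal tax withheld: $4710.38 × 0.155 = $730.11
State income tax: $4710.38 × 0.09 = $423.93
City income tax: $4710.38 × 0.0164 = $77.25
Medicare tax: $5039.74 × 0.0146 = $73.58
OASDI: $5039.74 × 0.06 = $302.38
AD&D insurance premium: $169.58
Group life insurance premium: $382.73
(Employer's $460.20 toward group life insurance premium is not withheld from the employee.)
Total deductions = $329.36 + $730.11 + $423.93 + $77.25 + $73.58 + $302.38 + $169.58 + $382.73 = $2488.92
Net pay = $5039.74 − $2488.92 = $2550.82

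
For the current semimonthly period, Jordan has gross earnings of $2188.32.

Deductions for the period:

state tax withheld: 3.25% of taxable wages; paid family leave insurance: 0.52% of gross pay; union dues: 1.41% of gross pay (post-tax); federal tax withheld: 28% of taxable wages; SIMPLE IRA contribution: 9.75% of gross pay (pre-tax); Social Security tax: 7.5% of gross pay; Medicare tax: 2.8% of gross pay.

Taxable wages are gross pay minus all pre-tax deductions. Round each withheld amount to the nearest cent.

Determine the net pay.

$1090.15

SIMPLE IRA contribution: $2188.32 × 0.0975 = $213.36
Taxable wages = $2188.32 − $213.36 = $1974.96
Federal tax withheld: $1974.96 × 0.28 = $552.99
State tax withheld: $1974.96 × 0.0325 = $64.19
Medicare tax: $2188.32 × 0.028 = $61.27
Social Security tax: $2188.32 × 0.075 = $164.12
Paid family leave insurance: $2188.32 × 0.0052 = $11.38
Union dues: $2188.32 × 0.0141 = $30.86
Total deductions = $213.36 + $552.99 + $64.19 + $61.27 + $164.12 + $11.38 + $30.86 = $1098.17
Net pay = $2188.32 − $1098.17 = $1090.15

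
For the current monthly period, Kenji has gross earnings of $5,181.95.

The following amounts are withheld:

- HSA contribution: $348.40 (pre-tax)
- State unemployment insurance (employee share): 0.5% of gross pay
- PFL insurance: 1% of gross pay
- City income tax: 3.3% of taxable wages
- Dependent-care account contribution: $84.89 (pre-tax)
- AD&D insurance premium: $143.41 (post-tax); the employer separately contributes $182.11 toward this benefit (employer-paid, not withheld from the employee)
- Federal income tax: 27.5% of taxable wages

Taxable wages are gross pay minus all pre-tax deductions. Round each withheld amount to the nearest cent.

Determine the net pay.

$3,064.93

HSA contribution: $348.40
Dependent-care account contribution: $84.89
Pre-tax total = $348.40 + $84.89 = $433.29
Taxable wages = $5,181.95 − $433.29 = $4,748.66
City income tax: $4,748.66 × 0.033 = $156.71
Federal income tax: $4,748.66 × 0.275 = $1,305.88
State unemployment insurance (employee share): $5,181.95 × 0.005 = $25.91
PFL insurance: $5,181.95 × 0.01 = $51.82
AD&D insurance premium: $143.41
(Employer's $182.11 toward AD&D insurance premium is not withheld from the employee.)
Total deductions = $348.40 + $84.89 + $156.71 + $1,305.88 + $25.91 + $51.82 + $143.41 = $2,117.02
Net pay = $5,181.95 − $2,117.02 = $3,064.93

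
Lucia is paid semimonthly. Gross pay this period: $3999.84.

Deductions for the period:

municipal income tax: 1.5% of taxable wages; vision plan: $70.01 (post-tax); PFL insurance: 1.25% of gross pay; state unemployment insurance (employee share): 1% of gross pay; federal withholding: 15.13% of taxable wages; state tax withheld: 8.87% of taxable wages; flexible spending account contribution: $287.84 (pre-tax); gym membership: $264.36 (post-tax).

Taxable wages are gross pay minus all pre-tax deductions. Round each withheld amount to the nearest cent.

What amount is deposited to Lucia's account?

$2341.07

Flexible spending account contribution: $287.84
Taxable wages = $3999.84 − $287.84 = $3712.00
State tax withheld: $3712.00 × 0.0887 = $329.25
Federal withholding: $3712.00 × 0.1513 = $561.63
Municipal income tax: $3712.00 × 0.015 = $55.68
PFL insurance: $3999.84 × 0.0125 = $50.00
State unemployment insurance (employee share): $3999.84 × 0.01 = $40.00
Vision plan: $70.01
Gym membership: $264.36
Total deductions = $287.84 + $329.25 + $561.63 + $55.68 + $50.00 + $40.00 + $70.01 + $264.36 = $1658.77
Net pay = $3999.84 − $1658.77 = $2341.07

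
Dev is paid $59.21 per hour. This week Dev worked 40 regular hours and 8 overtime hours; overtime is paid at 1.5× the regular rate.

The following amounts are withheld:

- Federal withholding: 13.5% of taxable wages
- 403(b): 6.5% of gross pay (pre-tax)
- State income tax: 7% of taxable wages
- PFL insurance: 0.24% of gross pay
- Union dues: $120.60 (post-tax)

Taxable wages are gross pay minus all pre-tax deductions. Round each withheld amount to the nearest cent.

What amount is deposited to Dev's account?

Regular pay: 40 × $59.21 = $2368.40
Overtime pay: 8 × $59.21 × 1.5 = $710.52
Gross pay = $2368.40 + $710.52 = $3078.92
403(b): $3078.92 × 0.065 = $200.13
Taxable wages = $3078.92 − $200.13 = $2878.79
Federal withholding: $2878.79 × 0.135 = $388.64
State income tax: $2878.79 × 0.07 = $201.52
PFL insurance: $3078.92 × 0.0024 = $7.39
Union dues: $120.60
Total deductions = $200.13 + $388.64 + $201.52 + $7.39 + $120.60 = $918.28
Net pay = $3078.92 − $918.28 = $2160.64

$2160.64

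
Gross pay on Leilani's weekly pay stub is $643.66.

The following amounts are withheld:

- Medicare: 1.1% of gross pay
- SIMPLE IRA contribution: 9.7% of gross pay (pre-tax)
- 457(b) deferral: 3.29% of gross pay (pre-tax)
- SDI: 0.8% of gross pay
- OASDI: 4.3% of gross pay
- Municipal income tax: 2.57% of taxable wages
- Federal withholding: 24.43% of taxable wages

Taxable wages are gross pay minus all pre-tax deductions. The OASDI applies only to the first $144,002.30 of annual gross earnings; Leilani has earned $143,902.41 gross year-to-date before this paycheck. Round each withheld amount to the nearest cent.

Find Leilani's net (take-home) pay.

SIMPLE IRA contribution: $643.66 × 0.097 = $62.44
457(b) deferral: $643.66 × 0.0329 = $21.18
Pre-tax total = $62.44 + $21.18 = $83.62
Taxable wages = $643.66 − $83.62 = $560.04
Federal withholding: $560.04 × 0.2443 = $136.82
Municipal income tax: $560.04 × 0.0257 = $14.39
OASDI: only $144,002.30 − $143,902.41 = $99.89 of this check is subject → $99.89 × 0.043 = $4.30
Medicare: $643.66 × 0.011 = $7.08
SDI: $643.66 × 0.008 = $5.15
Total deductions = $62.44 + $21.18 + $136.82 + $14.39 + $4.30 + $7.08 + $5.15 = $251.36
Net pay = $643.66 − $251.36 = $392.30

$392.30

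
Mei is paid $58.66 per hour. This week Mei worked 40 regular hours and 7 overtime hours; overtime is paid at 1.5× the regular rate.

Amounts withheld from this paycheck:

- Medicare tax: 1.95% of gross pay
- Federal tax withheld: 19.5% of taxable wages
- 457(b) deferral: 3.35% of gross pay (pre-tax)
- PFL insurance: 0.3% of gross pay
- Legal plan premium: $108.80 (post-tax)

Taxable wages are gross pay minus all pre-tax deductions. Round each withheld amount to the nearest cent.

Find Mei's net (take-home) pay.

Regular pay: 40 × $58.66 = $2,346.40
Overtime pay: 7 × $58.66 × 1.5 = $615.93
Gross pay = $2,346.40 + $615.93 = $2,962.33
457(b) deferral: $2,962.33 × 0.0335 = $99.24
Taxable wages = $2,962.33 − $99.24 = $2,863.09
Federal tax withheld: $2,863.09 × 0.195 = $558.30
PFL insurance: $2,962.33 × 0.003 = $8.89
Medicare tax: $2,962.33 × 0.0195 = $57.77
Legal plan premium: $108.80
Total deductions = $99.24 + $558.30 + $8.89 + $57.77 + $108.80 = $833.00
Net pay = $2,962.33 − $833.00 = $2,129.33

$2,129.33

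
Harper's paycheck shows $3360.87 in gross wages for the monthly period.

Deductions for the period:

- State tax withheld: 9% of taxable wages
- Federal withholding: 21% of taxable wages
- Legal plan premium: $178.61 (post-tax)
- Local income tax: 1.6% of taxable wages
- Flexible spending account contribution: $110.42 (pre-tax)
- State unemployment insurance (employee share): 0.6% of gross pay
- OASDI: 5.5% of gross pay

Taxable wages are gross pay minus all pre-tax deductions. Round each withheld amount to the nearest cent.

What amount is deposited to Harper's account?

$1839.68

Flexible spending account contribution: $110.42
Taxable wages = $3360.87 − $110.42 = $3250.45
Federal withholding: $3250.45 × 0.21 = $682.59
Local income tax: $3250.45 × 0.016 = $52.01
State tax withheld: $3250.45 × 0.09 = $292.54
OASDI: $3360.87 × 0.055 = $184.85
State unemployment insurance (employee share): $3360.87 × 0.006 = $20.17
Legal plan premium: $178.61
Total deductions = $110.42 + $682.59 + $52.01 + $292.54 + $184.85 + $20.17 + $178.61 = $1521.19
Net pay = $3360.87 − $1521.19 = $1839.68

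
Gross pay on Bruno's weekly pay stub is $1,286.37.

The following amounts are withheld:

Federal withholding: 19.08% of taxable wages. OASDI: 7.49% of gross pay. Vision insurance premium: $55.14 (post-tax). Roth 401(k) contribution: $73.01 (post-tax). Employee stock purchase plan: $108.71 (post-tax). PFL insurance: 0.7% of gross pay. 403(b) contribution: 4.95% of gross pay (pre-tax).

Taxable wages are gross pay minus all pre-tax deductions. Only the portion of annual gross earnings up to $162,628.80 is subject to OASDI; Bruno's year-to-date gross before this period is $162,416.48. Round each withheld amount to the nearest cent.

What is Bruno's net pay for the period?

$727.64

403(b) contribution: $1,286.37 × 0.0495 = $63.68
Taxable wages = $1,286.37 − $63.68 = $1,222.69
Federal withholding: $1,222.69 × 0.1908 = $233.29
OASDI: only $162,628.80 − $162,416.48 = $212.32 of this check is subject → $212.32 × 0.0749 = $15.90
PFL insurance: $1,286.37 × 0.007 = $9.00
Employee stock purchase plan: $108.71
Roth 401(k) contribution: $73.01
Vision insurance premium: $55.14
Total deductions = $63.68 + $233.29 + $15.90 + $9.00 + $108.71 + $73.01 + $55.14 = $558.73
Net pay = $1,286.37 − $558.73 = $727.64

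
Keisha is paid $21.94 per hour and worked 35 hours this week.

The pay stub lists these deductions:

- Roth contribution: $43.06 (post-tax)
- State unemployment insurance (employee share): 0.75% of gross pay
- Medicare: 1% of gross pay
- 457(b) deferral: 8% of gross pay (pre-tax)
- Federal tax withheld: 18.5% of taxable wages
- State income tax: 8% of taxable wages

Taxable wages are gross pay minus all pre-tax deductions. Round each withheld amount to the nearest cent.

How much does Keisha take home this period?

Gross pay: 35 × $21.94 = $767.90
457(b) deferral: $767.90 × 0.08 = $61.43
Taxable wages = $767.90 − $61.43 = $706.47
State income tax: $706.47 × 0.08 = $56.52
Federal tax withheld: $706.47 × 0.185 = $130.70
State unemployment insurance (employee share): $767.90 × 0.0075 = $5.76
Medicare: $767.90 × 0.01 = $7.68
Roth contribution: $43.06
Total deductions = $61.43 + $56.52 + $130.70 + $5.76 + $7.68 + $43.06 = $305.15
Net pay = $767.90 − $305.15 = $462.75

$462.75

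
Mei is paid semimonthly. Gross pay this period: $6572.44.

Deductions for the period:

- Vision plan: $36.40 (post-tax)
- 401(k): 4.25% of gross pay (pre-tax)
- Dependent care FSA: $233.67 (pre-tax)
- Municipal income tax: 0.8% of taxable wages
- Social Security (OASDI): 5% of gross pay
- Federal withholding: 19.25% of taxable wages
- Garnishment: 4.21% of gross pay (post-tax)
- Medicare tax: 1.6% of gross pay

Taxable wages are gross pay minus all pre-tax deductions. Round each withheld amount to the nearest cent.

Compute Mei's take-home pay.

$4097.64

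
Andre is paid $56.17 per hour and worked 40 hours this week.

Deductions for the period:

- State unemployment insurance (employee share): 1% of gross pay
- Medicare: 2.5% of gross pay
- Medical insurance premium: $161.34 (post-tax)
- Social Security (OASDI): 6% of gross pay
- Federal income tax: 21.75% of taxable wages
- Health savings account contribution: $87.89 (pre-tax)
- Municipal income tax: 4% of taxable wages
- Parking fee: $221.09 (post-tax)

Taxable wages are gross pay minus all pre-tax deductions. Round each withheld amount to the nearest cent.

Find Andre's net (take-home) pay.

Gross pay: 40 × $56.17 = $2,246.80
Health savings account contribution: $87.89
Taxable wages = $2,246.80 − $87.89 = $2,158.91
Municipal income tax: $2,158.91 × 0.04 = $86.36
Federal income tax: $2,158.91 × 0.2175 = $469.56
Medicare: $2,246.80 × 0.025 = $56.17
Social Security (OASDI): $2,246.80 × 0.06 = $134.81
State unemployment insurance (employee share): $2,246.80 × 0.01 = $22.47
Parking fee: $221.09
Medical insurance premium: $161.34
Total deductions = $87.89 + $86.36 + $469.56 + $56.17 + $134.81 + $22.47 + $221.09 + $161.34 = $1,239.69
Net pay = $2,246.80 − $1,239.69 = $1,007.11

$1,007.11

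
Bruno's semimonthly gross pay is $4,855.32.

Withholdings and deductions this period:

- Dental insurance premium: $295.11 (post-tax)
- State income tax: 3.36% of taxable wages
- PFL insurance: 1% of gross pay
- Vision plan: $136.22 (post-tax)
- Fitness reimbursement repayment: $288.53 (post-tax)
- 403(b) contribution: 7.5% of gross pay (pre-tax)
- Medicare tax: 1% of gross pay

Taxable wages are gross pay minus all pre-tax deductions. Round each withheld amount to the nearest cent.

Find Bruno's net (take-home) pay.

403(b) contribution: $4,855.32 × 0.075 = $364.15
Taxable wages = $4,855.32 − $364.15 = $4,491.17
State income tax: $4,491.17 × 0.0336 = $150.90
PFL insurance: $4,855.32 × 0.01 = $48.55
Medicare tax: $4,855.32 × 0.01 = $48.55
Vision plan: $136.22
Dental insurance premium: $295.11
Fitness reimbursement repayment: $288.53
Total deductions = $364.15 + $150.90 + $48.55 + $48.55 + $136.22 + $295.11 + $288.53 = $1,332.01
Net pay = $4,855.32 − $1,332.01 = $3,523.31

$3,523.31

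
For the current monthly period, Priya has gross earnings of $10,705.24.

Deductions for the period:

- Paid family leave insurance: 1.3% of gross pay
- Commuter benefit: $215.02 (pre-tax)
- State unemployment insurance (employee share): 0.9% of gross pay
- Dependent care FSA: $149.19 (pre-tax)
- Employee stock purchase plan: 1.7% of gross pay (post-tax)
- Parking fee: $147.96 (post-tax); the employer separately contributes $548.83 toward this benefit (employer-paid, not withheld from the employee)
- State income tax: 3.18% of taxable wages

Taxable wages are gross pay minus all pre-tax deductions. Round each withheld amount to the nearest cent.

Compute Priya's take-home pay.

$9,446.72

Dependent care FSA: $149.19
Commuter benefit: $215.02
Pre-tax total = $149.19 + $215.02 = $364.21
Taxable wages = $10,705.24 − $364.21 = $10,341.03
State income tax: $10,341.03 × 0.0318 = $328.84
State unemployment insurance (employee share): $10,705.24 × 0.009 = $96.35
Paid family leave insurance: $10,705.24 × 0.013 = $139.17
Employee stock purchase plan: $10,705.24 × 0.017 = $181.99
Parking fee: $147.96
(Employer's $548.83 toward parking fee is not withheld from the employee.)
Total deductions = $149.19 + $215.02 + $328.84 + $96.35 + $139.17 + $181.99 + $147.96 = $1,258.52
Net pay = $10,705.24 − $1,258.52 = $9,446.72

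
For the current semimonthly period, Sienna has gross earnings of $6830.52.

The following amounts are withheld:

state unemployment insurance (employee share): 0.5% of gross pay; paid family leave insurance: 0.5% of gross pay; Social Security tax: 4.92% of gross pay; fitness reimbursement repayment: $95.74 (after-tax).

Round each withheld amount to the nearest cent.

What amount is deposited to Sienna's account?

$6330.42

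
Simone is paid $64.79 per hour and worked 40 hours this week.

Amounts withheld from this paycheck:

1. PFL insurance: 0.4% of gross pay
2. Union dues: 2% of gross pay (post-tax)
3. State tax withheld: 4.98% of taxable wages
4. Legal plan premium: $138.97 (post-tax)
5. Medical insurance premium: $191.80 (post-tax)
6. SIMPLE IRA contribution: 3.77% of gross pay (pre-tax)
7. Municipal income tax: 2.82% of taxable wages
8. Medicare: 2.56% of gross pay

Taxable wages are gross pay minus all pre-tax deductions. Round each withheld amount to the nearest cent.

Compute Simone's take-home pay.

Gross pay: 40 × $64.79 = $2,591.60
SIMPLE IRA contribution: $2,591.60 × 0.0377 = $97.70
Taxable wages = $2,591.60 − $97.70 = $2,493.90
State tax withheld: $2,493.90 × 0.0498 = $124.20
Municipal income tax: $2,493.90 × 0.0282 = $70.33
Medicare: $2,591.60 × 0.0256 = $66.34
PFL insurance: $2,591.60 × 0.004 = $10.37
Legal plan premium: $138.97
Medical insurance premium: $191.80
Union dues: $2,591.60 × 0.02 = $51.83
Total deductions = $97.70 + $124.20 + $70.33 + $66.34 + $10.37 + $138.97 + $191.80 + $51.83 = $751.54
Net pay = $2,591.60 − $751.54 = $1,840.06

$1,840.06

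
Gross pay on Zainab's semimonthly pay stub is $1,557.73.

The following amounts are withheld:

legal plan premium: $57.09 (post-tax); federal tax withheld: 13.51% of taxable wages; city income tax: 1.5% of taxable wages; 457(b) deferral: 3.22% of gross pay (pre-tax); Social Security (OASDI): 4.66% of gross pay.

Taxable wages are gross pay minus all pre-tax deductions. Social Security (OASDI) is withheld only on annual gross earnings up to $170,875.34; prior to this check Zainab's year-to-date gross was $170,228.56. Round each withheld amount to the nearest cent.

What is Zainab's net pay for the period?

$1,194.06

457(b) deferral: $1,557.73 × 0.0322 = $50.16
Taxable wages = $1,557.73 − $50.16 = $1,507.57
City income tax: $1,507.57 × 0.015 = $22.61
Federal tax withheld: $1,507.57 × 0.1351 = $203.67
Social Security (OASDI): only $170,875.34 − $170,228.56 = $646.78 of this check is subject → $646.78 × 0.0466 = $30.14
Legal plan premium: $57.09
Total deductions = $50.16 + $22.61 + $203.67 + $30.14 + $57.09 = $363.67
Net pay = $1,557.73 − $363.67 = $1,194.06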